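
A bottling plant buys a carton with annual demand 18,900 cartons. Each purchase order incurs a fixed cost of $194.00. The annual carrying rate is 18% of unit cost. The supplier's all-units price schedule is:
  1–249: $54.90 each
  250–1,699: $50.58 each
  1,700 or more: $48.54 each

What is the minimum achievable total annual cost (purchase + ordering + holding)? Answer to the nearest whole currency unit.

TC* ≈ $926,989

Holding cost per unit per year at price C is H = 0.18·C.
For each price level, check whether its EOQ is feasible; otherwise the best quantity at that price is the breakpoint.
Tier 1 ($54.90): EOQ = 861.4 exceeds tier's upper bound 249, so this tier is dominated.
EOQ at $50.58 = 897.5 (feasible in tier 2): TC = 18,900×$50.58 + (18,900/897.5)×194 + (897.5/2)×0.18×$50.58 = $964,132.95.
EOQ at $48.54 = 916.1 < 1700, so use break Q=1700: TC = 18,900×$48.54 + (18,900/1700.0)×194 + (1700.0/2)×0.18×$48.54 = $926,989.44.
Lowest total cost among the candidates is at Q = 1700.0.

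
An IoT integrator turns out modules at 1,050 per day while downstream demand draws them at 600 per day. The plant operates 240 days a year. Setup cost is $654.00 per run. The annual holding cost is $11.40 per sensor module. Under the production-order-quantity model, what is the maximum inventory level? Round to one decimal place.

I_max ≈ 2,661.0 modules

Annual demand D = 600 × 240 = 144,000.
Production build-up factor (1 − d/p) = 1 − 600/1,050 = 0.4286.
Q* = √(2DS / (H(1 − d/p))) = √(2 × 144,000 × 654 / (11.4 × 0.4286)).
= √(188,352,000 / 4.8857) ≈ 6208.992.
Maximum inventory = Q*(1 − d/p) = 6208.992 × 0.4286 ≈ 2660.996.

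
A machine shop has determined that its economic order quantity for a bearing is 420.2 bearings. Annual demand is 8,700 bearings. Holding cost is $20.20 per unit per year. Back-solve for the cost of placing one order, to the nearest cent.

Invert the EOQ relation Q*² = 2DS/H.
From Q* = √(2DS/H): S = Q*²H / (2D) = 420.2² × 20.2 / (2 × 8,700) = 204.9813.

S ≈ $204.98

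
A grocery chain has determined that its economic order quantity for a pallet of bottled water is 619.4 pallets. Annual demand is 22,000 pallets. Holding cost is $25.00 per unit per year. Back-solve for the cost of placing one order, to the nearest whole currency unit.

S ≈ $218

The basic EOQ model gives Q* = √(2DS/H); rearrange for the unknown.
From Q* = √(2DS/H): S = Q*²H / (2D) = 619.4² × 25 / (2 × 22,000) = 217.9866.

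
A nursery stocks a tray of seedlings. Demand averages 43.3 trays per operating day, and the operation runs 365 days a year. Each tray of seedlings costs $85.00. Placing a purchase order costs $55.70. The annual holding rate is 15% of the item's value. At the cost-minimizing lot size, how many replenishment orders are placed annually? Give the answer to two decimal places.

Annual demand D = 43.3 × 365 = 15,804.5.
Holding cost H = 0.15 × $85.00 = $12.7500 per unit per year.
EOQ = √(2DS/H) = √(2 × 15,804.5 × 55.7 / 12.75) ≈ 371.60.
Orders per year = D / Q* = 15,804.5 / 371.60 ≈ 42.531.

N ≈ 42.53 orders per year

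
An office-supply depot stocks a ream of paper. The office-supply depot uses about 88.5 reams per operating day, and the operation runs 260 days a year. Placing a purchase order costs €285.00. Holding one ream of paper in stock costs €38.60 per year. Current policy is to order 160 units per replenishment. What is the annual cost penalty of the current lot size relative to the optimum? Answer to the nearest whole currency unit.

Annual demand D = 88.5 × 260 = 23,010.
EOQ = √(2DS/H) = √(2 × 23,010 × 285 / 38.6) ≈ 582.91.
Cost at Q* = (D/Q*)S + (Q*/2)H = √(2DSH) ≈ €22,500.36.
Cost at Q = 160: (23,010/160)×285 + (160/2)×38.6 = €40,986.56 + €3,088.00 = €44,074.56.
Excess = €44,074.56 − €22,500.36 = €21,574.21.

Extra cost ≈ €21,574 per year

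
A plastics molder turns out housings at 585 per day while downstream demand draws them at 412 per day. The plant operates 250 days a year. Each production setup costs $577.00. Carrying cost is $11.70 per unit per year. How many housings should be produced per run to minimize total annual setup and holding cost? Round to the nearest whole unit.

Annual demand D = 412 × 250 = 103,000.
Production build-up factor (1 − d/p) = 1 − 412/585 = 0.2957.
Q* = √(2DS / (H(1 − d/p))) = √(2 × 103,000 × 577 / (11.7 × 0.2957)).
= √(118,862,000 / 3.46) ≈ 5861.159.

Q* ≈ 5,861 housings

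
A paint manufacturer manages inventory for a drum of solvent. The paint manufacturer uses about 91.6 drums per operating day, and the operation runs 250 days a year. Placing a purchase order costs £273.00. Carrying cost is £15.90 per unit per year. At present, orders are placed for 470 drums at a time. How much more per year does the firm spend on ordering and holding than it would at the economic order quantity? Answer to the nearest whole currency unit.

Extra cost ≈ £2,938 per year

Annual demand D = 91.6 × 250 = 22,900.
EOQ = √(2DS/H) = √(2 × 22,900 × 273 / 15.9) ≈ 886.78.
Cost at Q* = (D/Q*)S + (Q*/2)H = √(2DSH) ≈ £14,099.79.
Cost at Q = 470: (22,900/470)×273 + (470/2)×15.9 = £13,301.49 + £3,736.50 = £17,037.99.
Excess = £17,037.99 − £14,099.79 = £2,938.20.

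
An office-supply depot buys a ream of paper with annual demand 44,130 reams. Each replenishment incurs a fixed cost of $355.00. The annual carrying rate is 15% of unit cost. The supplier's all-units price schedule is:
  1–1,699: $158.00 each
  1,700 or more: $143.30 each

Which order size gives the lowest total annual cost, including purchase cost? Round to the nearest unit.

Q* ≈ 1,700 reams

Holding cost per unit per year at price C is H = 0.15·C.
Evaluate total cost at each tier's feasible EOQ or, if the EOQ is below the tier, at the tier's minimum quantity.
EOQ at $158.00 = 1149.8 (feasible in tier 1): TC = 44,130×$158.00 + (44,130/1149.8)×355 + (1149.8/2)×0.15×$158.00 = $6,999,790.24.
EOQ at $143.30 = 1207.3 < 1700, so use break Q=1700: TC = 44,130×$143.30 + (44,130/1700.0)×355 + (1700.0/2)×0.15×$143.30 = $6,351,315.13.
Lowest total cost is $6,351,315.13 at Q = 1700.0.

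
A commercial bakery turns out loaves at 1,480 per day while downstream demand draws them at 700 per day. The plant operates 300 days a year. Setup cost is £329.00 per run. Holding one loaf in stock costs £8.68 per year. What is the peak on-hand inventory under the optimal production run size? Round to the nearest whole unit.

Annual demand D = 700 × 300 = 210,000.
Production build-up factor (1 − d/p) = 1 − 700/1,480 = 0.5270.
Q* = √(2DS / (H(1 − d/p))) = √(2 × 210,000 × 329 / (8.68 × 0.5270)).
= √(138,180,000 / 4.5746) ≈ 5495.994.
Maximum inventory = Q*(1 − d/p) = 5495.994 × 0.5270 ≈ 2896.538.

I_max ≈ 2,897 loaves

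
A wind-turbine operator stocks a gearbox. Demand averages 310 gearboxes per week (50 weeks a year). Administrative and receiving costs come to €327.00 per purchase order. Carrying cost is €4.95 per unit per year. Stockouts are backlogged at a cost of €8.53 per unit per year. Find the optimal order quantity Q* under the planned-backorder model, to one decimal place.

Q* ≈ 1,799.0 gearboxes

Annual demand D = 310 × 50 = 15,500.
With planned backorders, Q* = √(2DS/H) · √((H+B)/B).
√(2DS/H) = √(2 × 15,500 × 327 / 4.95) = 1431.041.
√((H+B)/B) = √((4.95+8.53)/8.53) = 1.2571.
Q* ≈ 1798.964.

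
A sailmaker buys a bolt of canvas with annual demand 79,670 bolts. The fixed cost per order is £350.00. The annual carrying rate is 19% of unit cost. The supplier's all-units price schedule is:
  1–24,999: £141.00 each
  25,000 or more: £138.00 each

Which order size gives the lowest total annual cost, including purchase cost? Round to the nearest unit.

Q* ≈ 1,443 bolts

Holding cost per unit per year at price C is H = 0.19·C.
Candidates are each tier's EOQ (if it falls in that tier) and each price-break quantity.
EOQ at £141.00 = 1442.8 (feasible in tier 1): TC = 79,670×£141.00 + (79,670/1442.8)×350 + (1442.8/2)×0.19×£141.00 = £11,272,122.96.
EOQ at £138.00 = 1458.4 < 25000, so use break Q=25000: TC = 79,670×£138.00 + (79,670/25000.0)×350 + (25000.0/2)×0.19×£138.00 = £11,323,325.38.
Lowest total cost is £11,272,122.96 at Q = 1442.8.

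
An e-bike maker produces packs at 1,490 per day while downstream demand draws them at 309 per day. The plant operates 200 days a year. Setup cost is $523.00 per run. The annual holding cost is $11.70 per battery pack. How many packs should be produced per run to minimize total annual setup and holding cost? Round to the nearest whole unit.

Annual demand D = 309 × 200 = 61,800.
Production build-up factor (1 − d/p) = 1 − 309/1,490 = 0.7926.
Q* = √(2DS / (H(1 − d/p))) = √(2 × 61,800 × 523 / (11.7 × 0.7926)).
= √(64,642,800 / 9.2736) ≈ 2640.191.

Q* ≈ 2,640 packs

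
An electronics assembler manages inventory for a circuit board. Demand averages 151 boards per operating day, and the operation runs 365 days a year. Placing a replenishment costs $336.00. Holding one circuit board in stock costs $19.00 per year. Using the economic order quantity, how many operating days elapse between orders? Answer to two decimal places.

Annual demand D = 151 × 365 = 55,115.
EOQ = √(2DS/H) = √(2 × 55,115 × 336 / 19) ≈ 1396.18.
Cycle time = Q*/D × 365 = 1396.18 / 55,115 × 365 ≈ 9.246 days.

T ≈ 9.25 days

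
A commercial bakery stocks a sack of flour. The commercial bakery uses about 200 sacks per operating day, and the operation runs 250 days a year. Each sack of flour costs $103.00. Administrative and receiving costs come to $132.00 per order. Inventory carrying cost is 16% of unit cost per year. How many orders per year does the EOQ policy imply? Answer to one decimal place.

Annual demand D = 200 × 250 = 50,000.
Holding cost H = 0.16 × $103.00 = $16.4800 per unit per year.
The optimal lot size = √(2DS/H) = √(2 × 50,000 × 132 / 16.48) ≈ 894.97.
Orders per year = D / Q* = 50,000 / 894.97 ≈ 55.868.

N ≈ 55.9 orders per year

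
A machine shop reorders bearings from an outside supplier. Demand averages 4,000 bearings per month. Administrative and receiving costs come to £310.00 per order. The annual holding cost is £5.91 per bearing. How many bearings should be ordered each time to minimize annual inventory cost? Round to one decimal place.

Q* ≈ 2,244.0 bearings

Annual demand D = 4,000 × 12 = 48,000.
EOQ = √(2DS / H) = √(2 × 48,000 × 310 / 5.91).
= √(29,760,000 / 5.91) = √5,035,532.9949 ≈ 2243.999.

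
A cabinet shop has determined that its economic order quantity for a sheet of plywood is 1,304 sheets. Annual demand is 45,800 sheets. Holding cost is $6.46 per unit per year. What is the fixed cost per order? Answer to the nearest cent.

S ≈ $119.92

Squaring Q* = √(2DS/H) gives Q*² = 2DS/H.
From Q* = √(2DS/H): S = Q*²H / (2D) = 1,304² × 6.46 / (2 × 45,800) = 119.9202.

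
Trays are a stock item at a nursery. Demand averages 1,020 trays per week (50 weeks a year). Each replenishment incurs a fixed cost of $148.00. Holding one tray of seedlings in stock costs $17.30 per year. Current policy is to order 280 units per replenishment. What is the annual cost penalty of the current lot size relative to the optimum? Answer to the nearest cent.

Extra cost ≈ $13,218.67 per year

Annual demand D = 1,020 × 50 = 51,000.
EOQ = √(2DS/H) = √(2 × 51,000 × 148 / 17.3) ≈ 934.13.
Cost at Q* = (D/Q*)S + (Q*/2)H = √(2DSH) ≈ $16,160.47.
Cost at Q = 280: (51,000/280)×148 + (280/2)×17.3 = $26,957.14 + $2,422.00 = $29,379.14.
Excess = $29,379.14 − $16,160.47 = $13,218.67.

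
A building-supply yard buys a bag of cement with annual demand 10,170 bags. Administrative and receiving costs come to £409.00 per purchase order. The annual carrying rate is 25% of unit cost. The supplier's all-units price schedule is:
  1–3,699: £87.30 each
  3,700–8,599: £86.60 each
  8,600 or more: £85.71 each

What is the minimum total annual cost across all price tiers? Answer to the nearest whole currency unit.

TC* ≈ £901,316

Holding cost per unit per year at price C is H = 0.25·C.
Evaluate total cost at each tier's feasible EOQ or, if the EOQ is below the tier, at the tier's minimum quantity.
EOQ at £87.30 = 617.4 (feasible in tier 1): TC = 10,170×£87.30 + (10,170/617.4)×409 + (617.4/2)×0.25×£87.30 = £901,315.55.
EOQ at £86.60 = 619.9 < 3700, so use break Q=3700: TC = 10,170×£86.60 + (10,170/3700.0)×409 + (3700.0/2)×0.25×£86.60 = £921,898.70.
EOQ at £85.71 = 623.1 < 8600, so use break Q=8600: TC = 10,170×£85.71 + (10,170/8600.0)×409 + (8600.0/2)×0.25×£85.71 = £964,292.62.
Lowest total cost among the candidates is at Q = 617.4.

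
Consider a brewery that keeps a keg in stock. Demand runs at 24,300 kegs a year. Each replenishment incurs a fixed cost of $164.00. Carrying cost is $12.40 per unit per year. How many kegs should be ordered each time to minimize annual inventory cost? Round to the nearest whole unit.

Q* ≈ 802 kegs

EOQ = √(2DS / H) = √(2 × 24,300 × 164 / 12.4).
= √(7,970,400 / 12.4) = √642,774.1935 ≈ 801.732.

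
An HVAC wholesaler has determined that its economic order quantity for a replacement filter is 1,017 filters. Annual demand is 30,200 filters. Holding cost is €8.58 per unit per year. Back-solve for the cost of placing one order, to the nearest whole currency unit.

S ≈ €147

Invert the EOQ relation Q*² = 2DS/H.
From Q* = √(2DS/H): S = Q*²H / (2D) = 1,017² × 8.58 / (2 × 30,200) = 146.9238.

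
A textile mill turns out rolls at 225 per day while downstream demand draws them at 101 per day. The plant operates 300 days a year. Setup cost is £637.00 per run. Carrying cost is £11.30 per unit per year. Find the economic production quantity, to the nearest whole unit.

Annual demand D = 101 × 300 = 30,300.
Production build-up factor (1 − d/p) = 1 − 101/225 = 0.5511.
Q* = √(2DS / (H(1 − d/p))) = √(2 × 30,300 × 637 / (11.3 × 0.5511)).
= √(38,602,200 / 6.2276) ≈ 2489.701.

Q* ≈ 2,490 rolls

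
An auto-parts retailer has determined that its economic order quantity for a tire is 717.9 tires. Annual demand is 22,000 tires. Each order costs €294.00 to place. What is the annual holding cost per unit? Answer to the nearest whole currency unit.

The basic EOQ model gives Q* = √(2DS/H); rearrange for the unknown.
From Q* = √(2DS/H): H = 2DS / Q*² = 2 × 22,000 × 294 / 717.9² = 25.0999.

H ≈ €25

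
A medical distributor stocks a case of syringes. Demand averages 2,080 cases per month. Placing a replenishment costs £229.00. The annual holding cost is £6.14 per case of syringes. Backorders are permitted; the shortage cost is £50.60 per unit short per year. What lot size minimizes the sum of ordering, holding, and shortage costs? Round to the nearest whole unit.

Annual demand D = 2,080 × 12 = 24,960.
With planned backorders, Q* = √(2DS/H) · √((H+B)/B).
√(2DS/H) = √(2 × 24,960 × 229 / 6.14) = 1364.492.
√((H+B)/B) = √((6.14+50.6)/50.6) = 1.0589.
Q* ≈ 1444.908.

Q* ≈ 1,445 cases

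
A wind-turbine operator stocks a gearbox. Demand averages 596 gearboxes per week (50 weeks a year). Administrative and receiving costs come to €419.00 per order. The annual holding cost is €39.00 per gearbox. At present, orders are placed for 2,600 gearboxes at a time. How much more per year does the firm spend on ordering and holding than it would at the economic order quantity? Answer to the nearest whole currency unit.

Annual demand D = 596 × 50 = 29,800.
EOQ = √(2DS/H) = √(2 × 29,800 × 419 / 39) ≈ 800.20.
Cost at Q* = (D/Q*)S + (Q*/2)H = √(2DSH) ≈ €31,207.75.
Cost at Q = 2,600: (29,800/2,600)×419 + (2,600/2)×39 = €4,802.38 + €50,700.00 = €55,502.38.
Excess = €55,502.38 − €31,207.75 = €24,294.64.

Extra cost ≈ €24,295 per year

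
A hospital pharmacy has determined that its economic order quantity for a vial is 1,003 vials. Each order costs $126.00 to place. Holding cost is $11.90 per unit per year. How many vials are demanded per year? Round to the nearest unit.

The basic EOQ model gives Q* = √(2DS/H); rearrange for the unknown.
From Q* = √(2DS/H): D = Q*²H / (2S) = 1,003² × 11.9 / (2 × 126) = 47505.981.

D ≈ 47,506 vials per year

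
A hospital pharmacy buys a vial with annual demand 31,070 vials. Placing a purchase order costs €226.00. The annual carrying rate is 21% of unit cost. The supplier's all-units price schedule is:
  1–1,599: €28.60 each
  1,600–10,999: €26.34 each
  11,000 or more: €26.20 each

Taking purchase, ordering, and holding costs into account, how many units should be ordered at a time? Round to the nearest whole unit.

Q* ≈ 1,600 vials

Holding cost per unit per year at price C is H = 0.21·C.
Candidates are each tier's EOQ (if it falls in that tier) and each price-break quantity.
EOQ at €28.60 = 1529.1 (feasible in tier 1): TC = 31,070×€28.60 + (31,070/1529.1)×226 + (1529.1/2)×0.21×€28.60 = €897,786.01.
EOQ at €26.34 = 1593.4 < 1600, so use break Q=1600: TC = 31,070×€26.34 + (31,070/1600.0)×226 + (1600.0/2)×0.21×€26.34 = €827,197.56.
EOQ at €26.20 = 1597.6 < 11000, so use break Q=11000: TC = 31,070×€26.20 + (31,070/11000.0)×226 + (11000.0/2)×0.21×€26.20 = €844,933.35.
Lowest total cost is €827,197.56 at Q = 1600.0.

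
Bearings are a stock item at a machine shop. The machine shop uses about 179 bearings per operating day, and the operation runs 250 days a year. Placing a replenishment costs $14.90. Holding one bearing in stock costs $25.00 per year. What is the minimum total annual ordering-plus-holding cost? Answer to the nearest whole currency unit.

Annual demand D = 179 × 250 = 44,750.
EOQ = √(2DS/H) = √(2 × 44,750 × 14.9 / 25) ≈ 230.96.
At the optimum the two cost components are equal, so total cost = 2·(Q*/2)H = Q*·H.
Minimum total = √(2DSH) = √(2 × 44,750 × 14.9 × 25) ≈ 5773.972.

TC* ≈ $5,774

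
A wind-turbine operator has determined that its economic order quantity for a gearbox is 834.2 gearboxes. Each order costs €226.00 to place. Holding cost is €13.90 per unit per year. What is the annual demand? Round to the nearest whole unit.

D ≈ 21,400 gearboxes per year

The basic EOQ model gives Q* = √(2DS/H); rearrange for the unknown.
From Q* = √(2DS/H): D = Q*²H / (2S) = 834.2² × 13.9 / (2 × 226) = 21400.146.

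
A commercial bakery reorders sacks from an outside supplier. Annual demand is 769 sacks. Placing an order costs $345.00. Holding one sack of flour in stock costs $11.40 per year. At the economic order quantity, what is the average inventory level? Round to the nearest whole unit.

The optimal lot size = √(2DS/H) = √(2 × 769 × 345 / 11.4) ≈ 215.74.
Average inventory = Q*/2 ≈ 215.74 / 2 = 107.871.

Average inventory ≈ 108 sacks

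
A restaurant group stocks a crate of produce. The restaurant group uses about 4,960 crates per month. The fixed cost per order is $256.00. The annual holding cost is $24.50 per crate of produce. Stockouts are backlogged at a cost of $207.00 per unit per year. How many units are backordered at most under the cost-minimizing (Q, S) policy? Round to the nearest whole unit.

S* ≈ 125 crates

Annual demand D = 4,960 × 12 = 59,520.
With planned backorders, Q* = √(2DS/H) · √((H+B)/B).
√(2DS/H) = √(2 × 59,520 × 256 / 24.5) = 1115.279.
√((H+B)/B) = √((24.5+207)/207) = 1.0575.
Q* ≈ 1179.434.
S* = Q* · H/(H+B) = 1179.434 × 24.5/231.5 ≈ 124.821.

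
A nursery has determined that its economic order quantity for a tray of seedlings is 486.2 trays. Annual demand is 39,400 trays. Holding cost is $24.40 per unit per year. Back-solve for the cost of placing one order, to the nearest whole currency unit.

The basic EOQ model gives Q* = √(2DS/H); rearrange for the unknown.
From Q* = √(2DS/H): S = Q*²H / (2D) = 486.2² × 24.4 / (2 × 39,400) = 73.1970.

S ≈ $73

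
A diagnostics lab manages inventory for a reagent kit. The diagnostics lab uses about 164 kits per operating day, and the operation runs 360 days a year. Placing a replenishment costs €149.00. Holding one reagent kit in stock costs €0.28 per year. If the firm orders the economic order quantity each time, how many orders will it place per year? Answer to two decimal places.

Annual demand D = 164 × 360 = 59,040.
The optimal lot size = √(2DS/H) = √(2 × 59,040 × 149 / 0.28) ≈ 7926.88.
Orders per year = D / Q* = 59,040 / 7926.88 ≈ 7.448.

N ≈ 7.45 orders per year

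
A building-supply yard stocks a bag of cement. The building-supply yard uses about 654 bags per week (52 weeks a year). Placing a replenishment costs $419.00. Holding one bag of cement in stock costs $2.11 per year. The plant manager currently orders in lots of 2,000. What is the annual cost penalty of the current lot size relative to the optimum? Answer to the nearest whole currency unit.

Annual demand D = 654 × 52 = 34,008.
EOQ = √(2DS/H) = √(2 × 34,008 × 419 / 2.11) ≈ 3675.12.
Cost at Q* = (D/Q*)S + (Q*/2)H = √(2DSH) ≈ $7,754.50.
Cost at Q = 2,000: (34,008/2,000)×419 + (2,000/2)×2.11 = $7,124.68 + $2,110.00 = $9,234.68.
Excess = $9,234.68 − $7,754.50 = $1,480.18.

Extra cost ≈ $1,480 per year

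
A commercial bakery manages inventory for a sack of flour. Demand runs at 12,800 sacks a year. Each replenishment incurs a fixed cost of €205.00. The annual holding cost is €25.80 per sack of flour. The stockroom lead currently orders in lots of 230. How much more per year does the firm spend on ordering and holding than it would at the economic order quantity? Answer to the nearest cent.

EOQ = √(2DS/H) = √(2 × 12,800 × 205 / 25.8) ≈ 451.01.
Cost at Q* = (D/Q*)S + (Q*/2)H = √(2DSH) ≈ €11,636.08.
Cost at Q = 230: (12,800/230)×205 + (230/2)×25.8 = €11,408.70 + €2,967.00 = €14,375.70.
Excess = €14,375.70 − €11,636.08 = €2,739.61.

Extra cost ≈ €2,739.61 per year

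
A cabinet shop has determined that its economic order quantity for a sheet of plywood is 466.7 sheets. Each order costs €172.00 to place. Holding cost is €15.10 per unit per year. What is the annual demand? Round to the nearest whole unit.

Squaring Q* = √(2DS/H) gives Q*² = 2DS/H.
From Q* = √(2DS/H): D = Q*²H / (2S) = 466.7² × 15.1 / (2 × 172) = 9560.797.

D ≈ 9,561 sheets per year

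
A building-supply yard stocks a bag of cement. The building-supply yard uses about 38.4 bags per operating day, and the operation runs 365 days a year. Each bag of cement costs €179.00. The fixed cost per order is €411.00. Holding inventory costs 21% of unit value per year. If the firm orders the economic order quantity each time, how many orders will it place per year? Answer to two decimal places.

N ≈ 25.32 orders per year

Annual demand D = 38.4 × 365 = 14,016.
Holding cost H = 0.21 × €179.00 = €37.5900 per unit per year.
The optimal lot size = √(2DS/H) = √(2 × 14,016 × 411 / 37.59) ≈ 553.62.
Orders per year = D / Q* = 14,016 / 553.62 ≈ 25.317.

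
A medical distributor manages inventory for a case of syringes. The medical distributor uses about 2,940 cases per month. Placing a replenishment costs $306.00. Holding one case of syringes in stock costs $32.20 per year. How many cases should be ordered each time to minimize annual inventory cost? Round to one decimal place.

Q* ≈ 818.9 cases

Annual demand D = 2,940 × 12 = 35,280.
EOQ = √(2DS / H) = √(2 × 35,280 × 306 / 32.2).
= √(21,591,360 / 32.2) = √670,539.1304 ≈ 818.865.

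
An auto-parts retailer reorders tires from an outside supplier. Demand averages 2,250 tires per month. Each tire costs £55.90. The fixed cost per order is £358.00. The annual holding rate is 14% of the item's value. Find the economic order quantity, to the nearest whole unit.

Q* ≈ 1,572 tires

Annual demand D = 2,250 × 12 = 27,000.
Holding cost H = 0.14 × £55.90 = £7.8260 per unit per year.
EOQ = √(2DS / H) = √(2 × 27,000 × 358 / 7.826).
= √(19,332,000 / 7.826) = √2,470,227.447 ≈ 1571.696.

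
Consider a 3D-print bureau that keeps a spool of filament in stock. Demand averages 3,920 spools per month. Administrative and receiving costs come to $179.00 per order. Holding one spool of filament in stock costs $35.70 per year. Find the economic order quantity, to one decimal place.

Annual demand D = 3,920 × 12 = 47,040.
EOQ = √(2DS / H) = √(2 × 47,040 × 179 / 35.7).
= √(16,840,320 / 35.7) = √471,717.6471 ≈ 686.817.

Q* ≈ 686.8 spools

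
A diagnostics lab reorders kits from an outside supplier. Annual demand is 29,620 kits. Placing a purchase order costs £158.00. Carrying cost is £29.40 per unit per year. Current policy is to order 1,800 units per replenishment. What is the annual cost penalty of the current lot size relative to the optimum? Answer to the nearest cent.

EOQ = √(2DS/H) = √(2 × 29,620 × 158 / 29.4) ≈ 564.24.
Cost at Q* = (D/Q*)S + (Q*/2)H = √(2DSH) ≈ £16,588.60.
Cost at Q = 1,800: (29,620/1,800)×158 + (1,800/2)×29.4 = £2,599.98 + £26,460.00 = £29,059.98.
Excess = £29,059.98 − £16,588.60 = £12,471.38.

Extra cost ≈ £12,471.38 per year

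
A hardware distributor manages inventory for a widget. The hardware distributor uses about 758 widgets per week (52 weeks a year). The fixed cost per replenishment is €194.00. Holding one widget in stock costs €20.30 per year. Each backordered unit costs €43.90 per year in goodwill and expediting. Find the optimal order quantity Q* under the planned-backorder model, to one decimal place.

Annual demand D = 758 × 52 = 39,416.
With planned backorders, Q* = √(2DS/H) · √((H+B)/B).
√(2DS/H) = √(2 × 39,416 × 194 / 20.3) = 867.969.
√((H+B)/B) = √((20.3+43.9)/43.9) = 1.2093.
Q* ≈ 1049.638.

Q* ≈ 1,049.6 widgets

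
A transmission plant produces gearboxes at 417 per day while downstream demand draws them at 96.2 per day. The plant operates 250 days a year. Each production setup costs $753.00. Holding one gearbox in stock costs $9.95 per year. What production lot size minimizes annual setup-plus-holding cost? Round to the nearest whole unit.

Q* ≈ 2,175 gearboxes

Annual demand D = 96.2 × 250 = 24,050.
Production build-up factor (1 − d/p) = 1 − 96.2/417 = 0.7693.
Q* = √(2DS / (H(1 − d/p))) = √(2 × 24,050 × 753 / (9.95 × 0.7693)).
= √(36,219,300 / 7.6546) ≈ 2175.251.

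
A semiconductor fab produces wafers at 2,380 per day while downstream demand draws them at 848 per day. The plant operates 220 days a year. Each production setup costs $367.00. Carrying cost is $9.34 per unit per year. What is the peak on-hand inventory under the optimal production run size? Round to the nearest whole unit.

I_max ≈ 3,072 wafers

Annual demand D = 848 × 220 = 186,560.
Production build-up factor (1 − d/p) = 1 − 848/2,380 = 0.6437.
Q* = √(2DS / (H(1 − d/p))) = √(2 × 186,560 × 367 / (9.34 × 0.6437)).
= √(136,935,040 / 6.0121) ≈ 4772.467.
Maximum inventory = Q*(1 − d/p) = 4772.467 × 0.6437 ≈ 3072.025.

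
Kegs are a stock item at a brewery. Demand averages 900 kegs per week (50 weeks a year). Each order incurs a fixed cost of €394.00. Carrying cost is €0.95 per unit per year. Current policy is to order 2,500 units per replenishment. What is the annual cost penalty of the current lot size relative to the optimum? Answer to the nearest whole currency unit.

Annual demand D = 900 × 50 = 45,000.
EOQ = √(2DS/H) = √(2 × 45,000 × 394 / 0.95) ≈ 6109.53.
Cost at Q* = (D/Q*)S + (Q*/2)H = √(2DSH) ≈ €5,804.05.
Cost at Q = 2,500: (45,000/2,500)×394 + (2,500/2)×0.95 = €7,092.00 + €1,187.50 = €8,279.50.
Excess = €8,279.50 − €5,804.05 = €2,475.45.

Extra cost ≈ €2,475 per year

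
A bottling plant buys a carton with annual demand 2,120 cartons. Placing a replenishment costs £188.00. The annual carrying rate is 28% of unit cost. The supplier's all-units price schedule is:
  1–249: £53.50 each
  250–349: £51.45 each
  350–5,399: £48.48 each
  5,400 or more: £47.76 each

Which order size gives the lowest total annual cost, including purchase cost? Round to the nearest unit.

Holding cost per unit per year at price C is H = 0.28·C.
For each price level, check whether its EOQ is feasible; otherwise the best quantity at that price is the breakpoint.
EOQ at £53.50 = 230.7 (feasible in tier 1): TC = 2,120×£53.50 + (2,120/230.7)×188 + (230.7/2)×0.28×£53.50 = £116,875.55.
EOQ at £51.45 = 235.2 < 250, so use break Q=250: TC = 2,120×£51.45 + (2,120/250.0)×188 + (250.0/2)×0.28×£51.45 = £112,468.99.
EOQ at £48.48 = 242.3 < 350, so use break Q=350: TC = 2,120×£48.48 + (2,120/350.0)×188 + (350.0/2)×0.28×£48.48 = £106,291.86.
EOQ at £47.76 = 244.1 < 5400, so use break Q=5400: TC = 2,120×£47.76 + (2,120/5400.0)×188 + (5400.0/2)×0.28×£47.76 = £137,431.57.
Lowest total cost is £106,291.86 at Q = 350.0.

Q* ≈ 350 cartons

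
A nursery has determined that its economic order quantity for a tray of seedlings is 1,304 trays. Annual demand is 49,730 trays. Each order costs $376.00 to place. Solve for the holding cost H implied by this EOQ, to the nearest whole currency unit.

H ≈ $22

Squaring Q* = √(2DS/H) gives Q*² = 2DS/H.
From Q* = √(2DS/H): H = 2DS / Q*² = 2 × 49,730 × 376 / 1,304² = 21.9928.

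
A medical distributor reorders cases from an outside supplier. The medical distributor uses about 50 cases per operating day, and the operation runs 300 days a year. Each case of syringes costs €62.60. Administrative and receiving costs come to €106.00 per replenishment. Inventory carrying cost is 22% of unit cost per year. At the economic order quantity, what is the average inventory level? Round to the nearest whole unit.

Average inventory ≈ 240 cases

Annual demand D = 50 × 300 = 15,000.
Holding cost H = 0.22 × €62.60 = €13.7720 per unit per year.
The optimal lot size = √(2DS/H) = √(2 × 15,000 × 106 / 13.772) ≈ 480.52.
Average inventory = Q*/2 ≈ 480.52 / 2 = 240.262.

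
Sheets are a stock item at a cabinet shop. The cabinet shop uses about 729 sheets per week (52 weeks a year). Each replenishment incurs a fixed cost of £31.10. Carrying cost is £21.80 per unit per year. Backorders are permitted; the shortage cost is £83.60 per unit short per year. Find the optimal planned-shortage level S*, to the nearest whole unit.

Annual demand D = 729 × 52 = 37,908.
With planned backorders, Q* = √(2DS/H) · √((H+B)/B).
√(2DS/H) = √(2 × 37,908 × 31.1 / 21.8) = 328.876.
√((H+B)/B) = √((21.8+83.6)/83.6) = 1.1228.
Q* ≈ 369.275.
S* = Q* · H/(H+B) = 369.275 × 21.8/105.4 ≈ 76.377.

S* ≈ 76 sheets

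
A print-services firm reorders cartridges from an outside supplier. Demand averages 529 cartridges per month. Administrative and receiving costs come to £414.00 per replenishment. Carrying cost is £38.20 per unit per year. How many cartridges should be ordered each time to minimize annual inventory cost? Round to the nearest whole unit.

Q* ≈ 371 cartridges

Annual demand D = 529 × 12 = 6,348.
EOQ = √(2DS / H) = √(2 × 6,348 × 414 / 38.2).
= √(5,256,144 / 38.2) = √137,595.3927 ≈ 370.939.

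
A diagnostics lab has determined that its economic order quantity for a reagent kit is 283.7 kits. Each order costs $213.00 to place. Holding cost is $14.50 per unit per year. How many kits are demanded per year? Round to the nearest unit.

D ≈ 2,740 kits per year

Squaring Q* = √(2DS/H) gives Q*² = 2DS/H.
From Q* = √(2DS/H): D = Q*²H / (2S) = 283.7² × 14.5 / (2 × 213) = 2739.536.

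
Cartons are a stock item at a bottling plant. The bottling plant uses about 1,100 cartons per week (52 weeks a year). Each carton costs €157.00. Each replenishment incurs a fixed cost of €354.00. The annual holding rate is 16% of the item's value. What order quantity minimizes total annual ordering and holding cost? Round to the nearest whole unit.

Q* ≈ 1,270 cartons

Annual demand D = 1,100 × 52 = 57,200.
Holding cost H = 0.16 × €157.00 = €25.1200 per unit per year.
EOQ = √(2DS / H) = √(2 × 57,200 × 354 / 25.12).
= √(40,497,600 / 25.12) = √1,612,165.6051 ≈ 1269.711.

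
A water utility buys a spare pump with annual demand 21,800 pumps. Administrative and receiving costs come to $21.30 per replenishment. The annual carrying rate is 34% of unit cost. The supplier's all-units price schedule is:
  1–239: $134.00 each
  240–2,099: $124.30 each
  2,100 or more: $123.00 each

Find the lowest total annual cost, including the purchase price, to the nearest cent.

Holding cost per unit per year at price C is H = 0.34·C.
Evaluate total cost at each tier's feasible EOQ or, if the EOQ is below the tier, at the tier's minimum quantity.
EOQ at $134.00 = 142.8 (feasible in tier 1): TC = 21,800×$134.00 + (21,800/142.8)×21.3 + (142.8/2)×0.34×$134.00 = $2,927,704.66.
EOQ at $124.30 = 148.2 < 240, so use break Q=240: TC = 21,800×$124.30 + (21,800/240.0)×21.3 + (240.0/2)×0.34×$124.30 = $2,716,746.19.
EOQ at $123.00 = 149.0 < 2100, so use break Q=2100: TC = 21,800×$123.00 + (21,800/2100.0)×21.3 + (2100.0/2)×0.34×$123.00 = $2,725,532.11.
Lowest total cost among the candidates is at Q = 240.0.

TC* ≈ $2,716,746.19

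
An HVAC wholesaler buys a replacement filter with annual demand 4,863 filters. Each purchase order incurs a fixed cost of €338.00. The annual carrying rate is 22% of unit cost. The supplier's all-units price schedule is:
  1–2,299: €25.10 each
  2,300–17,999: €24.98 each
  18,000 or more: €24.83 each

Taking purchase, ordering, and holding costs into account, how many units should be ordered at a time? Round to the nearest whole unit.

Q* ≈ 772 filters

Holding cost per unit per year at price C is H = 0.22·C.
For each price level, check whether its EOQ is feasible; otherwise the best quantity at that price is the breakpoint.
EOQ at €25.10 = 771.6 (feasible in tier 1): TC = 4,863×€25.10 + (4,863/771.6)×338 + (771.6/2)×0.22×€25.10 = €126,321.93.
EOQ at €24.98 = 773.4 < 2300, so use break Q=2300: TC = 4,863×€24.98 + (4,863/2300.0)×338 + (2300.0/2)×0.22×€24.98 = €128,512.33.
EOQ at €24.83 = 775.8 < 18000, so use break Q=18000: TC = 4,863×€24.83 + (4,863/18000.0)×338 + (18000.0/2)×0.22×€24.83 = €170,003.01.
Lowest total cost is €126,321.93 at Q = 771.6.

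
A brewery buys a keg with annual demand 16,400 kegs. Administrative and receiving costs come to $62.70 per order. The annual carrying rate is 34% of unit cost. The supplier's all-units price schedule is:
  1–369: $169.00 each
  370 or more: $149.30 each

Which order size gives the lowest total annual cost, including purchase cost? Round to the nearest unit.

Q* ≈ 370 kegs

Holding cost per unit per year at price C is H = 0.34·C.
Candidates are each tier's EOQ (if it falls in that tier) and each price-break quantity.
EOQ at $169.00 = 189.2 (feasible in tier 1): TC = 16,400×$169.00 + (16,400/189.2)×62.7 + (189.2/2)×0.34×$169.00 = $2,782,470.60.
EOQ at $149.30 = 201.3 < 370, so use break Q=370: TC = 16,400×$149.30 + (16,400/370.0)×62.7 + (370.0/2)×0.34×$149.30 = $2,460,690.11.
Lowest total cost is $2,460,690.11 at Q = 370.0.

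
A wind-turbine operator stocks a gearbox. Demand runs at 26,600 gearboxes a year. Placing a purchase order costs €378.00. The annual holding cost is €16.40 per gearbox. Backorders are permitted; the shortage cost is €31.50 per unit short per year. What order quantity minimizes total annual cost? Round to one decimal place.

With planned backorders, Q* = √(2DS/H) · √((H+B)/B).
√(2DS/H) = √(2 × 26,600 × 378 / 16.4) = 1107.337.
√((H+B)/B) = √((16.4+31.5)/31.5) = 1.2331.
Q* ≈ 1365.502.

Q* ≈ 1,365.5 gearboxes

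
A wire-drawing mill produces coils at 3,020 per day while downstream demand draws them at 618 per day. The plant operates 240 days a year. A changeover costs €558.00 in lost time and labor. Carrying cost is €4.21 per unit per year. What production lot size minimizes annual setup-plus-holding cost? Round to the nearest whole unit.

Annual demand D = 618 × 240 = 148,320.
Production build-up factor (1 − d/p) = 1 − 618/3,020 = 0.7954.
Q* = √(2DS / (H(1 − d/p))) = √(2 × 148,320 × 558 / (4.21 × 0.7954)).
= √(165,525,120 / 3.3485) ≈ 7030.851.

Q* ≈ 7,031 coils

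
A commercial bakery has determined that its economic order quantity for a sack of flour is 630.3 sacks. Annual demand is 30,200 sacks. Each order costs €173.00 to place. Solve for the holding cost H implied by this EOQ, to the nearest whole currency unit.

The basic EOQ model gives Q* = √(2DS/H); rearrange for the unknown.
From Q* = √(2DS/H): H = 2DS / Q*² = 2 × 30,200 × 173 / 630.3² = 26.3020.

H ≈ €26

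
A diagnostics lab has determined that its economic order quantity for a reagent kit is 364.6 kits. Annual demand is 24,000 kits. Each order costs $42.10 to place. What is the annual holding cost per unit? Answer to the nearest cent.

H ≈ $15.20

Squaring Q* = √(2DS/H) gives Q*² = 2DS/H.
From Q* = √(2DS/H): H = 2DS / Q*² = 2 × 24,000 × 42.1 / 364.6² = 15.2016.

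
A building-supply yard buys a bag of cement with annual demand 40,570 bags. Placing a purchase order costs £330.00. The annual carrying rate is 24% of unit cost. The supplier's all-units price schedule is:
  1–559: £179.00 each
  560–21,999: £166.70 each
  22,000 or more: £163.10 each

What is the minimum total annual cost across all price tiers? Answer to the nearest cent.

Holding cost per unit per year at price C is H = 0.24·C.
Candidates are each tier's EOQ (if it falls in that tier) and each price-break quantity.
Tier 1 (£179.00): EOQ = 789.5 exceeds tier's upper bound 559, so this tier is dominated.
EOQ at £166.70 = 818.1 (feasible in tier 2): TC = 40,570×£166.70 + (40,570/818.1)×330 + (818.1/2)×0.24×£166.70 = £6,795,749.14.
EOQ at £163.10 = 827.1 < 22000, so use break Q=22000: TC = 40,570×£163.10 + (40,570/22000.0)×330 + (22000.0/2)×0.24×£163.10 = £7,048,159.55.
Lowest total cost among the candidates is at Q = 818.1.

TC* ≈ £6,795,749.14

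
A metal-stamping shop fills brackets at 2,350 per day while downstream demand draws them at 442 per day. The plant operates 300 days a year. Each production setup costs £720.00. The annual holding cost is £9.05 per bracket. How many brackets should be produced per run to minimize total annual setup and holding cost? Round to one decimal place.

Annual demand D = 442 × 300 = 132,600.
Production build-up factor (1 − d/p) = 1 − 442/2,350 = 0.8119.
Q* = √(2DS / (H(1 − d/p))) = √(2 × 132,600 × 720 / (9.05 × 0.8119)).
= √(190,944,000 / 7.3478) ≈ 5097.691.

Q* ≈ 5,097.7 brackets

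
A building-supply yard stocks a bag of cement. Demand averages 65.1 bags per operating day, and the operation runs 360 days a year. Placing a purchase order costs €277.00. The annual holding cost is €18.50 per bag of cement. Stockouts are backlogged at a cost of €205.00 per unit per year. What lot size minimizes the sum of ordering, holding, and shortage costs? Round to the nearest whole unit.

Annual demand D = 65.1 × 360 = 23,436.
With planned backorders, Q* = √(2DS/H) · √((H+B)/B).
√(2DS/H) = √(2 × 23,436 × 277 / 18.5) = 837.743.
√((H+B)/B) = √((18.5+205)/205) = 1.0441.
Q* ≈ 874.727.

Q* ≈ 875 bags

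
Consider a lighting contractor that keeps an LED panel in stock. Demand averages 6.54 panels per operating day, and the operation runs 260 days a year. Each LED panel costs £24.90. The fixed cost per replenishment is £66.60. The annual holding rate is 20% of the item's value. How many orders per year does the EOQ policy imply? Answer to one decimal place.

Annual demand D = 6.54 × 260 = 1,700.4.
Holding cost H = 0.20 × £24.90 = £4.9800 per unit per year.
Q* = √(2DS/H) = √(2 × 1,700.4 × 66.6 / 4.98) ≈ 213.26.
Orders per year = D / Q* = 1,700.4 / 213.26 ≈ 7.973.

N ≈ 8.0 orders per year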